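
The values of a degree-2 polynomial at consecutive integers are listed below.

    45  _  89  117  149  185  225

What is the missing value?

65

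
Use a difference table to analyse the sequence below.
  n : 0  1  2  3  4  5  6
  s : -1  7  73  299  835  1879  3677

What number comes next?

6523

First differences: 8 , 66 , 226 , 536 , 1044 , 1798
Second differences: 58 , 160 , 310 , 508 , 754
Third differences: 102 , 150 , 198 , 246
Fourth differences: 48 , 48 , 48
Constant fourth difference = 48, so extend:
246 + 48 = 294;  754 + 294 = 1048;  1798 + 1048 = 2846;  3677 + 2846 = 6523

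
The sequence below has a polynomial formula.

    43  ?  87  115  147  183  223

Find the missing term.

Using the last 5 terms:
First differences: 28, 32, 36, 40
Second differences: 4, 4, 4
Constant second difference = 4.
Extend backward: 28 − 4 = 24;  87 − 24 = 63

63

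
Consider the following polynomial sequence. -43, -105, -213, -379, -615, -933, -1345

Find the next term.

First differences: -62, -108, -166, -236, -318, -412
Second differences: -46, -58, -70, -82, -94
Third differences: -12, -12, -12, -12
Constant third difference = -12, so extend:
-94 − 12 = -106;  -412 − 106 = -518;  -1345 − 518 = -1863

-1863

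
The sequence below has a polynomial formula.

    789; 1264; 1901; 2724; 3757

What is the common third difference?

Δ: 475, 637, 823, 1033
Δ²: 162, 186, 210
Δ³: 24, 24

24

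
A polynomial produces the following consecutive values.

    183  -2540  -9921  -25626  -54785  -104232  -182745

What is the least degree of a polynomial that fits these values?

D1: -2723, -7381, -15705, -29159, -49447, -78513
D2: -4658, -8324, -13454, -20288, -29066
D3: -3666, -5130, -6834, -8778
D4: -1464, -1704, -1944
D5: -240, -240
The fifth differences are constant, so the polynomial has degree 5.

5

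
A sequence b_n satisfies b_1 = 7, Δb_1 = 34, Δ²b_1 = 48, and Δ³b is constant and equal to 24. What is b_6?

Build the table forward from the leading diagonal:
Δ³: 24  24  24  24  24  24
Δ²: 48  72  96  120  144  168
Δ: 34  82  154  250  370  514
b: 7  41  123  277  527  897

897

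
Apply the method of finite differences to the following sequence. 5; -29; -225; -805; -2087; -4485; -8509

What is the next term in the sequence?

D1: -34  -196  -580  -1282  -2398  -4024
D2: -162  -384  -702  -1116  -1626
D3: -222  -318  -414  -510
D4: -96  -96  -96
The fourth differences are constant (-96).
-510 − 96 = -606;  -1626 − 606 = -2232;  -4024 − 2232 = -6256;  -8509 − 6256 = -14765

-14765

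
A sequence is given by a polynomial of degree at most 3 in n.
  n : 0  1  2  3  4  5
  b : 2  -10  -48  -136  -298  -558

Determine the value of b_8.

-12, -38, -88, -162, -260
-26, -50, -74, -98
-24, -24, -24
Third differences constant at -24.
-98 − 24 = -122;  -260 − 122 = -382;  -558 − 382 = -940
-122 − 24 = -146;  -382 − 146 = -528;  -940 − 528 = -1468
-146 − 24 = -170;  -528 − 170 = -698;  -1468 − 698 = -2166

-2166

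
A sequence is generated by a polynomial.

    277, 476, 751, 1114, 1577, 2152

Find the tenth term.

199 , 275 , 363 , 463 , 575
76 , 88 , 100 , 112
12 , 12 , 12
Third differences constant at 12.
112 + 12 = 124;  575 + 124 = 699;  2152 + 699 = 2851
124 + 12 = 136;  699 + 136 = 835;  2851 + 835 = 3686
136 + 12 = 148;  835 + 148 = 983;  3686 + 983 = 4669
148 + 12 = 160;  983 + 160 = 1143;  4669 + 1143 = 5812

5812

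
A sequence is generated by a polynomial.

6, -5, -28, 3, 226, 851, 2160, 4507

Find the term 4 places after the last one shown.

Δ: -11  -23  31  223  625  1309  2347
Δ²: -12  54  192  402  684  1038
Δ³: 66  138  210  282  354
Δ⁴: 72  72  72  72
Fourth differences constant at 72.
354 + 72 = 426;  1038 + 426 = 1464;  2347 + 1464 = 3811;  4507 + 3811 = 8318
426 + 72 = 498;  1464 + 498 = 1962;  3811 + 1962 = 5773;  8318 + 5773 = 14091
498 + 72 = 570;  1962 + 570 = 2532;  5773 + 2532 = 8305;  14091 + 8305 = 22396
570 + 72 = 642;  2532 + 642 = 3174;  8305 + 3174 = 11479;  22396 + 11479 = 33875

33875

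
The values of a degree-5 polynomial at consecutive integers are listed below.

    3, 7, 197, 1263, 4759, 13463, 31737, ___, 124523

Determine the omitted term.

65887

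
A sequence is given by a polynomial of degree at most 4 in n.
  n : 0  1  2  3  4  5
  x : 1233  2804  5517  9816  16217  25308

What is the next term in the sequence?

37749

Δ: 1571, 2713, 4299, 6401, 9091
Δ²: 1142, 1586, 2102, 2690
Δ³: 444, 516, 588
Δ⁴: 72, 72
Constant fourth difference = 72, so extend:
588 + 72 = 660;  2690 + 660 = 3350;  9091 + 3350 = 12441;  25308 + 12441 = 37749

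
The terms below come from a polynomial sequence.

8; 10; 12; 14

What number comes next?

2  2  2
The first differences are constant (2).
14 + 2 = 16

16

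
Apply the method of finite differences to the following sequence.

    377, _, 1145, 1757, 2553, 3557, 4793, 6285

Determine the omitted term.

Using the last 6 terms:
612, 796, 1004, 1236, 1492
184, 208, 232, 256
24, 24, 24
Constant third difference = 24.
Extend backward: 184 − 24 = 160;  612 − 160 = 452;  1145 − 452 = 693

693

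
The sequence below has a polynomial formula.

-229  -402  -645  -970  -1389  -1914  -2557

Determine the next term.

-3330

First differences: -173, -243, -325, -419, -525, -643
Second differences: -70, -82, -94, -106, -118
Third differences: -12, -12, -12, -12
Constant third difference = -12, so extend:
-118 − 12 = -130;  -643 − 130 = -773;  -2557 − 773 = -3330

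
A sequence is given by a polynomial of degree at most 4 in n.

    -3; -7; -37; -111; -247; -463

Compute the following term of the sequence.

-777

D1: -4, -30, -74, -136, -216
D2: -26, -44, -62, -80
D3: -18, -18, -18
The third differences are constant (-18).
-80 − 18 = -98;  -216 − 98 = -314;  -463 − 314 = -777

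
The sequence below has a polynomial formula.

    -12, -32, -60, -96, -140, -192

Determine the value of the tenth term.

-480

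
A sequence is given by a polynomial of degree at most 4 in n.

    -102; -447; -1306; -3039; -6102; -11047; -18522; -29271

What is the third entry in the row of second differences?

-1330

D1: -345, -859, -1733, -3063, -4945, -7475, -10749
D2: -514, -874, -1330, -1882, -2530, -3274
D3: -360, -456, -552, -648, -744
D4: -96, -96, -96, -96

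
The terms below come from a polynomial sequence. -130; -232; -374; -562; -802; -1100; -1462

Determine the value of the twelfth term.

-4442

-102 , -142 , -188 , -240 , -298 , -362
-40 , -46 , -52 , -58 , -64
-6 , -6 , -6 , -6
Constant third difference = -6, so extend:
-64 − 6 = -70;  -362 − 70 = -432;  -1462 − 432 = -1894
-70 − 6 = -76;  -432 − 76 = -508;  -1894 − 508 = -2402
-76 − 6 = -82;  -508 − 82 = -590;  -2402 − 590 = -2992
-82 − 6 = -88;  -590 − 88 = -678;  -2992 − 678 = -3670
-88 − 6 = -94;  -678 − 94 = -772;  -3670 − 772 = -4442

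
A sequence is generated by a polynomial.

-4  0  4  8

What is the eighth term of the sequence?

24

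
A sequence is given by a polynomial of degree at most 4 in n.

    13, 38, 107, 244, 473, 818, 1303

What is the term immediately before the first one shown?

8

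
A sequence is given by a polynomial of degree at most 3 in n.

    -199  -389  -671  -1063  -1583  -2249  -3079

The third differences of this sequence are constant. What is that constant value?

-18

D1: -190, -282, -392, -520, -666, -830
D2: -92, -110, -128, -146, -164
D3: -18, -18, -18, -18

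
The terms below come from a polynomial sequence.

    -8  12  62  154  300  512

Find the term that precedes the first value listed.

Δ: 20  50  92  146  212
Δ²: 30  42  54  66
Δ³: 12  12  12
The third differences are constant at 12.
Work back: 30 − 12 = 18;  20 − 18 = 2;  -8 − 2 = -10

-10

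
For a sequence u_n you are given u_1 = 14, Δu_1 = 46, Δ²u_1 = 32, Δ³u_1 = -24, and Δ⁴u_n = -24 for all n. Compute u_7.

-70

Build the table forward from the leading diagonal:
Δ⁴: -24, -24, -24, -24, -24, -24, -24
Δ³: -24, -48, -72, -96, -120, -144, -168
Δ²: 32, 8, -40, -112, -208, -328, -472
Δ: 46, 78, 86, 46, -66, -274, -602
u: 14, 60, 138, 224, 270, 204, -70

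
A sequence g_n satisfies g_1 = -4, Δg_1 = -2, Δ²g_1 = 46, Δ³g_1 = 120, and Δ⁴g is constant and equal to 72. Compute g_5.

816

Build the table forward from the leading diagonal:
Fourth differences: 72  72  72  72  72
Third differences: 120  192  264  336  408
Second differences: 46  166  358  622  958
First differences: -2  44  210  568  1190
g: -4  -6  38  248  816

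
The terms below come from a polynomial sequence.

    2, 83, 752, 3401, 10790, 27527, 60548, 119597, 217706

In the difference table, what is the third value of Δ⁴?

2328

D1: 81, 669, 2649, 7389, 16737, 33021, 59049, 98109
D2: 588, 1980, 4740, 9348, 16284, 26028, 39060
D3: 1392, 2760, 4608, 6936, 9744, 13032
D4: 1368, 1848, 2328, 2808, 3288
D5: 480, 480, 480, 480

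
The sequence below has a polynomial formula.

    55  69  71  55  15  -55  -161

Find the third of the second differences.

Δ: 14, 2, -16, -40, -70, -106
Δ²: -12, -18, -24, -30, -36
Δ³: -6, -6, -6, -6

-24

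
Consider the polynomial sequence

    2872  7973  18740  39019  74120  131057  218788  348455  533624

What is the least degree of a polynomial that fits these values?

Δ: 5101, 10767, 20279, 35101, 56937, 87731, 129667, 185169
Δ²: 5666, 9512, 14822, 21836, 30794, 41936, 55502
Δ³: 3846, 5310, 7014, 8958, 11142, 13566
Δ⁴: 1464, 1704, 1944, 2184, 2424
Δ⁵: 240, 240, 240, 240
The fifth differences are constant, so the polynomial has degree 5.

5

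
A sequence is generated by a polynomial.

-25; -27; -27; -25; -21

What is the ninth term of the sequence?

-2  0  2  4
2  2  2
Second differences constant at 2.
4 + 2 = 6;  -21 + 6 = -15
6 + 2 = 8;  -15 + 8 = -7
8 + 2 = 10;  -7 + 10 = 3
10 + 2 = 12;  3 + 12 = 15

15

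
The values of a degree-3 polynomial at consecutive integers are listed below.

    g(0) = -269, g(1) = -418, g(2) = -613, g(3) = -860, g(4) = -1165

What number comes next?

-1534

First differences: -149  -195  -247  -305
Second differences: -46  -52  -58
Third differences: -6  -6
Constant third difference = -6, so extend:
-58 − 6 = -64;  -305 − 64 = -369;  -1165 − 369 = -1534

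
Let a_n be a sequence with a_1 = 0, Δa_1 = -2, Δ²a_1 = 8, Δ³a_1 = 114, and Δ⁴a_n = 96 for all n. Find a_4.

132

Build the table forward from the leading diagonal:
D4: 96, 96, 96, 96
D3: 114, 210, 306, 402
D2: 8, 122, 332, 638
D1: -2, 6, 128, 460
a: 0, -2, 4, 132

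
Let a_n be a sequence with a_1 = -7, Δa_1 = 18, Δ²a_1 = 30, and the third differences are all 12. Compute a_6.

Build the table forward from the leading diagonal:
Third differences: 12  12  12  12  12  12
Second differences: 30  42  54  66  78  90
First differences: 18  48  90  144  210  288
a: -7  11  59  149  293  503

503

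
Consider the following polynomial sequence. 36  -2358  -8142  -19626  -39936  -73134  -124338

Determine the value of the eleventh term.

-655254

-2394, -5784, -11484, -20310, -33198, -51204
-3390, -5700, -8826, -12888, -18006
-2310, -3126, -4062, -5118
-816, -936, -1056
-120, -120
The fifth differences are constant (-120).
-1056 − 120 = -1176;  -5118 − 1176 = -6294;  -18006 − 6294 = -24300;  -51204 − 24300 = -75504;  -124338 − 75504 = -199842
-1176 − 120 = -1296;  -6294 − 1296 = -7590;  -24300 − 7590 = -31890;  -75504 − 31890 = -107394;  -199842 − 107394 = -307236
-1296 − 120 = -1416;  -7590 − 1416 = -9006;  -31890 − 9006 = -40896;  -107394 − 40896 = -148290;  -307236 − 148290 = -455526
-1416 − 120 = -1536;  -9006 − 1536 = -10542;  -40896 − 10542 = -51438;  -148290 − 51438 = -199728;  -455526 − 199728 = -655254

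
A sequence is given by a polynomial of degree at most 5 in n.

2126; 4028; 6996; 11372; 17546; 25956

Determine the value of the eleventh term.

120236

D1: 1902, 2968, 4376, 6174, 8410
D2: 1066, 1408, 1798, 2236
D3: 342, 390, 438
D4: 48, 48
The fourth differences are constant (48).
438 + 48 = 486;  2236 + 486 = 2722;  8410 + 2722 = 11132;  25956 + 11132 = 37088
486 + 48 = 534;  2722 + 534 = 3256;  11132 + 3256 = 14388;  37088 + 14388 = 51476
534 + 48 = 582;  3256 + 582 = 3838;  14388 + 3838 = 18226;  51476 + 18226 = 69702
582 + 48 = 630;  3838 + 630 = 4468;  18226 + 4468 = 22694;  69702 + 22694 = 92396
630 + 48 = 678;  4468 + 678 = 5146;  22694 + 5146 = 27840;  92396 + 27840 = 120236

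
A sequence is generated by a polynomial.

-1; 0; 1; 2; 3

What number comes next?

4

1  1  1  1
First differences constant at 1.
3 + 1 = 4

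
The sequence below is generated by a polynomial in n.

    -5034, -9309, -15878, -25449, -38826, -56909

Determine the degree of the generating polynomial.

4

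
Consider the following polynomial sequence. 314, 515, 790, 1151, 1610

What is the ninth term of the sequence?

4666

201  275  361  459
74  86  98
12  12
The third differences are constant (12).
98 + 12 = 110;  459 + 110 = 569;  1610 + 569 = 2179
110 + 12 = 122;  569 + 122 = 691;  2179 + 691 = 2870
122 + 12 = 134;  691 + 134 = 825;  2870 + 825 = 3695
134 + 12 = 146;  825 + 146 = 971;  3695 + 971 = 4666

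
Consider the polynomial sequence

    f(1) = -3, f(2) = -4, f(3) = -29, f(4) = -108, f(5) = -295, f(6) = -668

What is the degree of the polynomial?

D1: -1, -25, -79, -187, -373
D2: -24, -54, -108, -186
D3: -30, -54, -78
D4: -24, -24
The fourth differences are constant, so the polynomial has degree 4.

4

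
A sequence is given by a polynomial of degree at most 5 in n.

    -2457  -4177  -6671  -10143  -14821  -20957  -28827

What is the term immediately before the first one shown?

D1: -1720, -2494, -3472, -4678, -6136, -7870
D2: -774, -978, -1206, -1458, -1734
D3: -204, -228, -252, -276
D4: -24, -24, -24
The fourth differences are constant at -24.
Work back: -204 + 24 = -180;  -774 + 180 = -594;  -1720 + 594 = -1126;  -2457 + 1126 = -1331

-1331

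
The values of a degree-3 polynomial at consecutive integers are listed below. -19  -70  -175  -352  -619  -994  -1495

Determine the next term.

-2140

-51 , -105 , -177 , -267 , -375 , -501
-54 , -72 , -90 , -108 , -126
-18 , -18 , -18 , -18
Constant third difference = -18, so extend:
-126 − 18 = -144;  -501 − 144 = -645;  -1495 − 645 = -2140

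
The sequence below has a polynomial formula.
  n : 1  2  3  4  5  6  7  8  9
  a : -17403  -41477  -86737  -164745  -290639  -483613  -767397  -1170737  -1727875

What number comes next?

Δ: -24074, -45260, -78008, -125894, -192974, -283784, -403340, -557138
Δ²: -21186, -32748, -47886, -67080, -90810, -119556, -153798
Δ³: -11562, -15138, -19194, -23730, -28746, -34242
Δ⁴: -3576, -4056, -4536, -5016, -5496
Δ⁵: -480, -480, -480, -480
The fifth differences are constant (-480).
-5496 − 480 = -5976;  -34242 − 5976 = -40218;  -153798 − 40218 = -194016;  -557138 − 194016 = -751154;  -1727875 − 751154 = -2479029

-2479029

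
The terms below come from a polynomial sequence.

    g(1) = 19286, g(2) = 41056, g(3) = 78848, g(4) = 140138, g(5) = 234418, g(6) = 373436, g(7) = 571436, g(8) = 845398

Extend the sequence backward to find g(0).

7838

First differences: 21770, 37792, 61290, 94280, 139018, 198000, 273962
Second differences: 16022, 23498, 32990, 44738, 58982, 75962
Third differences: 7476, 9492, 11748, 14244, 16980
Fourth differences: 2016, 2256, 2496, 2736
Fifth differences: 240, 240, 240
The fifth differences are constant at 240.
Work back: 2016 − 240 = 1776;  7476 − 1776 = 5700;  16022 − 5700 = 10322;  21770 − 10322 = 11448;  19286 − 11448 = 7838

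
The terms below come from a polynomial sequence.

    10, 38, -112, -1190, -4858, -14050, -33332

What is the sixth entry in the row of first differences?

-19282

D1: 28, -150, -1078, -3668, -9192, -19282
D2: -178, -928, -2590, -5524, -10090
D3: -750, -1662, -2934, -4566
D4: -912, -1272, -1632
D5: -360, -360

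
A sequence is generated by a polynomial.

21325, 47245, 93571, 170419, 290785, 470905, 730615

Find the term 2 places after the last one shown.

D1: 25920, 46326, 76848, 120366, 180120, 259710
D2: 20406, 30522, 43518, 59754, 79590
D3: 10116, 12996, 16236, 19836
D4: 2880, 3240, 3600
D5: 360, 360
Fifth differences constant at 360.
3600 + 360 = 3960;  19836 + 3960 = 23796;  79590 + 23796 = 103386;  259710 + 103386 = 363096;  730615 + 363096 = 1093711
3960 + 360 = 4320;  23796 + 4320 = 28116;  103386 + 28116 = 131502;  363096 + 131502 = 494598;  1093711 + 494598 = 1588309

1588309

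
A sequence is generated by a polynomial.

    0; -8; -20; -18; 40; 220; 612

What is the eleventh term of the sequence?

6940

-8, -12, 2, 58, 180, 392
-4, 14, 56, 122, 212
18, 42, 66, 90
24, 24, 24
Fourth differences constant at 24.
90 + 24 = 114;  212 + 114 = 326;  392 + 326 = 718;  612 + 718 = 1330
114 + 24 = 138;  326 + 138 = 464;  718 + 464 = 1182;  1330 + 1182 = 2512
138 + 24 = 162;  464 + 162 = 626;  1182 + 626 = 1808;  2512 + 1808 = 4320
162 + 24 = 186;  626 + 186 = 812;  1808 + 812 = 2620;  4320 + 2620 = 6940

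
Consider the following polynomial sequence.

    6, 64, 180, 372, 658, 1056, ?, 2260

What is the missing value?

1584

Using the first 6 terms:
D1: 58, 116, 192, 286, 398
D2: 58, 76, 94, 112
D3: 18, 18, 18
Constant third difference = 18.
Extend forward: 112 + 18 = 130;  398 + 130 = 528;  1056 + 528 = 1584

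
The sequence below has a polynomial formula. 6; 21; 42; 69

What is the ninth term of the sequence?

294

15  21  27
6  6
Constant second difference = 6, so extend:
27 + 6 = 33;  69 + 33 = 102
33 + 6 = 39;  102 + 39 = 141
39 + 6 = 45;  141 + 45 = 186
45 + 6 = 51;  186 + 51 = 237
51 + 6 = 57;  237 + 57 = 294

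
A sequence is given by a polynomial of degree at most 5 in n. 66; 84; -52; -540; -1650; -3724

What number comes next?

-7176

First differences: 18, -136, -488, -1110, -2074
Second differences: -154, -352, -622, -964
Third differences: -198, -270, -342
Fourth differences: -72, -72
Fourth differences constant at -72.
-342 − 72 = -414;  -964 − 414 = -1378;  -2074 − 1378 = -3452;  -3724 − 3452 = -7176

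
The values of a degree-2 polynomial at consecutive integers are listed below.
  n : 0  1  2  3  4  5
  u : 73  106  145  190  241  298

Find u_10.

Δ: 33 , 39 , 45 , 51 , 57
Δ²: 6 , 6 , 6 , 6
Second differences constant at 6.
57 + 6 = 63;  298 + 63 = 361
63 + 6 = 69;  361 + 69 = 430
69 + 6 = 75;  430 + 75 = 505
75 + 6 = 81;  505 + 81 = 586
81 + 6 = 87;  586 + 87 = 673

673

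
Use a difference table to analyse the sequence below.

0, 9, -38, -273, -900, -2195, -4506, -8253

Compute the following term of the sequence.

Δ: 9  -47  -235  -627  -1295  -2311  -3747
Δ²: -56  -188  -392  -668  -1016  -1436
Δ³: -132  -204  -276  -348  -420
Δ⁴: -72  -72  -72  -72
Constant fourth difference = -72, so extend:
-420 − 72 = -492;  -1436 − 492 = -1928;  -3747 − 1928 = -5675;  -8253 − 5675 = -13928

-13928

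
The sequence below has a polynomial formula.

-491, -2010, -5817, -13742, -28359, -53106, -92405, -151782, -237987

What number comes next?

Δ: -1519, -3807, -7925, -14617, -24747, -39299, -59377, -86205
Δ²: -2288, -4118, -6692, -10130, -14552, -20078, -26828
Δ³: -1830, -2574, -3438, -4422, -5526, -6750
Δ⁴: -744, -864, -984, -1104, -1224
Δ⁵: -120, -120, -120, -120
The fifth differences are constant (-120).
-1224 − 120 = -1344;  -6750 − 1344 = -8094;  -26828 − 8094 = -34922;  -86205 − 34922 = -121127;  -237987 − 121127 = -359114

-359114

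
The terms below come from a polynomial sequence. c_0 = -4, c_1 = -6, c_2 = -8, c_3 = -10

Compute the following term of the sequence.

-12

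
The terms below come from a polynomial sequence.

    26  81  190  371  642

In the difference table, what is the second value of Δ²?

Δ: 55, 109, 181, 271
Δ²: 54, 72, 90
Δ³: 18, 18

72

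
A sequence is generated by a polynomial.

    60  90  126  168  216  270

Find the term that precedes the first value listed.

Δ: 30, 36, 42, 48, 54
Δ²: 6, 6, 6, 6
The second differences are constant at 6.
Work back: 30 − 6 = 24;  60 − 24 = 36

36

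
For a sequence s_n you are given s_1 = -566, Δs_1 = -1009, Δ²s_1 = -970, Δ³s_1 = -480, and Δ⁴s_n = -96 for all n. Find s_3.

Build the table forward from the leading diagonal:
D4: -96  -96  -96
D3: -480  -576  -672
D2: -970  -1450  -2026
D1: -1009  -1979  -3429
s: -566  -1575  -3554

-3554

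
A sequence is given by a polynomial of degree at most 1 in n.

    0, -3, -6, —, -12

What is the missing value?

Using the first 3 terms:
Δ: -3, -3
Constant first difference = -3.
Extend forward: -6 − 3 = -9

-9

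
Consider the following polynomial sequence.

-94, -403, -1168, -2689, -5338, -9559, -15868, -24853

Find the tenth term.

-53563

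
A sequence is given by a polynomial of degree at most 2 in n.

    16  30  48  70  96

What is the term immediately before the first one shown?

14  18  22  26
4  4  4
The second differences are constant at 4.
Work back: 14 − 4 = 10;  16 − 10 = 6

6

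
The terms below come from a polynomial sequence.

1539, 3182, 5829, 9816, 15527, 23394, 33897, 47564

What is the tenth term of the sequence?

86742

First differences: 1643, 2647, 3987, 5711, 7867, 10503, 13667
Second differences: 1004, 1340, 1724, 2156, 2636, 3164
Third differences: 336, 384, 432, 480, 528
Fourth differences: 48, 48, 48, 48
Constant fourth difference = 48, so extend:
528 + 48 = 576;  3164 + 576 = 3740;  13667 + 3740 = 17407;  47564 + 17407 = 64971
576 + 48 = 624;  3740 + 624 = 4364;  17407 + 4364 = 21771;  64971 + 21771 = 86742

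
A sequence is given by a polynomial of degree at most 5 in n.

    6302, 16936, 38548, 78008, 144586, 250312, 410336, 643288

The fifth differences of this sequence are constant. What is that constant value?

D1: 10634, 21612, 39460, 66578, 105726, 160024, 232952
D2: 10978, 17848, 27118, 39148, 54298, 72928
D3: 6870, 9270, 12030, 15150, 18630
D4: 2400, 2760, 3120, 3480
D5: 360, 360, 360

360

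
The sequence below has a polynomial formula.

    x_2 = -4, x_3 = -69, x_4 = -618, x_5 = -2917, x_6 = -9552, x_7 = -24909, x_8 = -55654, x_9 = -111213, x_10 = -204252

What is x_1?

D1: -65  -549  -2299  -6635  -15357  -30745  -55559  -93039
D2: -484  -1750  -4336  -8722  -15388  -24814  -37480
D3: -1266  -2586  -4386  -6666  -9426  -12666
D4: -1320  -1800  -2280  -2760  -3240
D5: -480  -480  -480  -480
The fifth differences are constant at -480.
Work back: -1320 + 480 = -840;  -1266 + 840 = -426;  -484 + 426 = -58;  -65 + 58 = -7;  -4 + 7 = 3

3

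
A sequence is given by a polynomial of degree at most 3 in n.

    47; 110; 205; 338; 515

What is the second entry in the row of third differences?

Δ: 63, 95, 133, 177
Δ²: 32, 38, 44
Δ³: 6, 6

6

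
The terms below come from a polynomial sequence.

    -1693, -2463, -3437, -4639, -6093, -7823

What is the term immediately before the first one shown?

-1103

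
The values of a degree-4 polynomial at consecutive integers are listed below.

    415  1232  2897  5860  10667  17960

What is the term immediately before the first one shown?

92

817  1665  2963  4807  7293
848  1298  1844  2486
450  546  642
96  96
The fourth differences are constant at 96.
Work back: 450 − 96 = 354;  848 − 354 = 494;  817 − 494 = 323;  415 − 323 = 92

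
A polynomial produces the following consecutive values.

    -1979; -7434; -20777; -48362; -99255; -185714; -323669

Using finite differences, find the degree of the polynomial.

5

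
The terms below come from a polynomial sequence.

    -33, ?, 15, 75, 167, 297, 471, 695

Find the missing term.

-19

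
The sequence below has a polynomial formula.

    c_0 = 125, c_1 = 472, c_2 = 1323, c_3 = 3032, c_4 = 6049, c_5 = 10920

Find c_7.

28888

347  851  1709  3017  4871
504  858  1308  1854
354  450  546
96  96
Fourth differences constant at 96.
546 + 96 = 642;  1854 + 642 = 2496;  4871 + 2496 = 7367;  10920 + 7367 = 18287
642 + 96 = 738;  2496 + 738 = 3234;  7367 + 3234 = 10601;  18287 + 10601 = 28888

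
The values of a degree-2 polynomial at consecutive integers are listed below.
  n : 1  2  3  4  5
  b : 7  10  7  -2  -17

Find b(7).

-65

Δ: 3, -3, -9, -15
Δ²: -6, -6, -6
Second differences constant at -6.
-15 − 6 = -21;  -17 − 21 = -38
-21 − 6 = -27;  -38 − 27 = -65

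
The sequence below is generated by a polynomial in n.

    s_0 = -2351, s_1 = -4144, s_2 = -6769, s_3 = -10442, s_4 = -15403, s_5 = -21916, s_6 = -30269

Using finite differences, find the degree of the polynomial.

4

D1: -1793, -2625, -3673, -4961, -6513, -8353
D2: -832, -1048, -1288, -1552, -1840
D3: -216, -240, -264, -288
D4: -24, -24, -24
The fourth differences are constant, so the polynomial has degree 4.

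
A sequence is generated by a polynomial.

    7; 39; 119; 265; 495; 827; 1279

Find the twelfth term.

D1: 32, 80, 146, 230, 332, 452
D2: 48, 66, 84, 102, 120
D3: 18, 18, 18, 18
Constant third difference = 18, so extend:
120 + 18 = 138;  452 + 138 = 590;  1279 + 590 = 1869
138 + 18 = 156;  590 + 156 = 746;  1869 + 746 = 2615
156 + 18 = 174;  746 + 174 = 920;  2615 + 920 = 3535
174 + 18 = 192;  920 + 192 = 1112;  3535 + 1112 = 4647
192 + 18 = 210;  1112 + 210 = 1322;  4647 + 1322 = 5969

5969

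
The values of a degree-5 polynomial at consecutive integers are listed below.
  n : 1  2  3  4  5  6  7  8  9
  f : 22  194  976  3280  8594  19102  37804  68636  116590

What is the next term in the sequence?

Δ: 172, 782, 2304, 5314, 10508, 18702, 30832, 47954
Δ²: 610, 1522, 3010, 5194, 8194, 12130, 17122
Δ³: 912, 1488, 2184, 3000, 3936, 4992
Δ⁴: 576, 696, 816, 936, 1056
Δ⁵: 120, 120, 120, 120
The fifth differences are constant (120).
1056 + 120 = 1176;  4992 + 1176 = 6168;  17122 + 6168 = 23290;  47954 + 23290 = 71244;  116590 + 71244 = 187834

187834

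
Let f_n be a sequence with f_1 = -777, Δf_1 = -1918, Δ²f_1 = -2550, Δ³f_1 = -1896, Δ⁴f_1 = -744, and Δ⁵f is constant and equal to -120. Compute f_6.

Build the table forward from the leading diagonal:
D5: -120, -120, -120, -120, -120, -120
D4: -744, -864, -984, -1104, -1224, -1344
D3: -1896, -2640, -3504, -4488, -5592, -6816
D2: -2550, -4446, -7086, -10590, -15078, -20670
D1: -1918, -4468, -8914, -16000, -26590, -41668
f: -777, -2695, -7163, -16077, -32077, -58667

-58667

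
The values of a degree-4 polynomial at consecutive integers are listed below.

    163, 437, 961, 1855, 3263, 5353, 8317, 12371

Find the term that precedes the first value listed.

43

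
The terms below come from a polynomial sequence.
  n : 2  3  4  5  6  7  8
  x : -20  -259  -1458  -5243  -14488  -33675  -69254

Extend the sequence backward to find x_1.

-239, -1199, -3785, -9245, -19187, -35579
-960, -2586, -5460, -9942, -16392
-1626, -2874, -4482, -6450
-1248, -1608, -1968
-360, -360
The fifth differences are constant at -360.
Work back: -1248 + 360 = -888;  -1626 + 888 = -738;  -960 + 738 = -222;  -239 + 222 = -17;  -20 + 17 = -3

-3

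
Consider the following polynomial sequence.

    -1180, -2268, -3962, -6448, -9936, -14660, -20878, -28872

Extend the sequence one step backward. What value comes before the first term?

-536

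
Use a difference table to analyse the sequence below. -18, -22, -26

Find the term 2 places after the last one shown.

Δ: -4  -4
Constant first difference = -4, so extend:
-26 − 4 = -30
-30 − 4 = -34

-34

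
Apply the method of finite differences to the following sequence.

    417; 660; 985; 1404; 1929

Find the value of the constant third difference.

Δ: 243, 325, 419, 525
Δ²: 82, 94, 106
Δ³: 12, 12

12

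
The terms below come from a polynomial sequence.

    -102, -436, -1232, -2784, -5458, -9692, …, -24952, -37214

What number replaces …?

Using the first 6 terms:
D1: -334, -796, -1552, -2674, -4234
D2: -462, -756, -1122, -1560
D3: -294, -366, -438
D4: -72, -72
Constant fourth difference = -72.
Extend forward: -438 − 72 = -510;  -1560 − 510 = -2070;  -4234 − 2070 = -6304;  -9692 − 6304 = -15996

-15996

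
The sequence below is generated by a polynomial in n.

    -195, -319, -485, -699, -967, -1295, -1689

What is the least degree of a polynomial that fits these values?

3

D1: -124, -166, -214, -268, -328, -394
D2: -42, -48, -54, -60, -66
D3: -6, -6, -6, -6
The third differences are constant, so the polynomial has degree 3.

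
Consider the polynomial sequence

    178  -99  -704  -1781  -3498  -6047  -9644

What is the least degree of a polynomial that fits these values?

-277, -605, -1077, -1717, -2549, -3597
-328, -472, -640, -832, -1048
-144, -168, -192, -216
-24, -24, -24
The fourth differences are constant, so the polynomial has degree 4.

4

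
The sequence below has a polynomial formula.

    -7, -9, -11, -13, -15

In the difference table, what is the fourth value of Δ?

-2

First differences: -2, -2, -2, -2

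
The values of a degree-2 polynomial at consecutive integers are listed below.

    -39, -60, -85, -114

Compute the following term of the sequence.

First differences: -21, -25, -29
Second differences: -4, -4
Second differences constant at -4.
-29 − 4 = -33;  -114 − 33 = -147

-147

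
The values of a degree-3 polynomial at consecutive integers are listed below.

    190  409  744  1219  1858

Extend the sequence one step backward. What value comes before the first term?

63

First differences: 219, 335, 475, 639
Second differences: 116, 140, 164
Third differences: 24, 24
The third differences are constant at 24.
Work back: 116 − 24 = 92;  219 − 92 = 127;  190 − 127 = 63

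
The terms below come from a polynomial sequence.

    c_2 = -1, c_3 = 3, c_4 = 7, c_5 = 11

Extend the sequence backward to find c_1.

4, 4, 4
The first differences are constant at 4.
Work back: -1 − 4 = -5

-5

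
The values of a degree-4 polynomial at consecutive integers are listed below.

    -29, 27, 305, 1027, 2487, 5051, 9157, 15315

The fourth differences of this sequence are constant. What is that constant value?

First differences: 56, 278, 722, 1460, 2564, 4106, 6158
Second differences: 222, 444, 738, 1104, 1542, 2052
Third differences: 222, 294, 366, 438, 510
Fourth differences: 72, 72, 72, 72

72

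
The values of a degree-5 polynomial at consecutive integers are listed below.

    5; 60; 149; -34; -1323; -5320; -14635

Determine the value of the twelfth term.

Δ: 55, 89, -183, -1289, -3997, -9315
Δ²: 34, -272, -1106, -2708, -5318
Δ³: -306, -834, -1602, -2610
Δ⁴: -528, -768, -1008
Δ⁵: -240, -240
Constant fifth difference = -240, so extend:
-1008 − 240 = -1248;  -2610 − 1248 = -3858;  -5318 − 3858 = -9176;  -9315 − 9176 = -18491;  -14635 − 18491 = -33126
-1248 − 240 = -1488;  -3858 − 1488 = -5346;  -9176 − 5346 = -14522;  -18491 − 14522 = -33013;  -33126 − 33013 = -66139
-1488 − 240 = -1728;  -5346 − 1728 = -7074;  -14522 − 7074 = -21596;  -33013 − 21596 = -54609;  -66139 − 54609 = -120748
-1728 − 240 = -1968;  -7074 − 1968 = -9042;  -21596 − 9042 = -30638;  -54609 − 30638 = -85247;  -120748 − 85247 = -205995
-1968 − 240 = -2208;  -9042 − 2208 = -11250;  -30638 − 11250 = -41888;  -85247 − 41888 = -127135;  -205995 − 127135 = -333130

-333130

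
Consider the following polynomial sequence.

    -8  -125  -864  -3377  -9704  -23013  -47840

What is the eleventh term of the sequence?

-414368

Δ: -117, -739, -2513, -6327, -13309, -24827
Δ²: -622, -1774, -3814, -6982, -11518
Δ³: -1152, -2040, -3168, -4536
Δ⁴: -888, -1128, -1368
Δ⁵: -240, -240
The fifth differences are constant (-240).
-1368 − 240 = -1608;  -4536 − 1608 = -6144;  -11518 − 6144 = -17662;  -24827 − 17662 = -42489;  -47840 − 42489 = -90329
-1608 − 240 = -1848;  -6144 − 1848 = -7992;  -17662 − 7992 = -25654;  -42489 − 25654 = -68143;  -90329 − 68143 = -158472
-1848 − 240 = -2088;  -7992 − 2088 = -10080;  -25654 − 10080 = -35734;  -68143 − 35734 = -103877;  -158472 − 103877 = -262349
-2088 − 240 = -2328;  -10080 − 2328 = -12408;  -35734 − 12408 = -48142;  -103877 − 48142 = -152019;  -262349 − 152019 = -414368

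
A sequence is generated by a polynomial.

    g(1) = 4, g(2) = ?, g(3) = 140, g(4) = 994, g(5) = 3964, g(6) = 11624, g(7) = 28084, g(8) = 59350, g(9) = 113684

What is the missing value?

4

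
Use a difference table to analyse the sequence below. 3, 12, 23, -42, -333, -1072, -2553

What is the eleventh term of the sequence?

-24297

First differences: 9  11  -65  -291  -739  -1481
Second differences: 2  -76  -226  -448  -742
Third differences: -78  -150  -222  -294
Fourth differences: -72  -72  -72
The fourth differences are constant (-72).
-294 − 72 = -366;  -742 − 366 = -1108;  -1481 − 1108 = -2589;  -2553 − 2589 = -5142
-366 − 72 = -438;  -1108 − 438 = -1546;  -2589 − 1546 = -4135;  -5142 − 4135 = -9277
-438 − 72 = -510;  -1546 − 510 = -2056;  -4135 − 2056 = -6191;  -9277 − 6191 = -15468
-510 − 72 = -582;  -2056 − 582 = -2638;  -6191 − 2638 = -8829;  -15468 − 8829 = -24297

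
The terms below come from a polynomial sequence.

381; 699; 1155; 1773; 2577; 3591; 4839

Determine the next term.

6345

318, 456, 618, 804, 1014, 1248
138, 162, 186, 210, 234
24, 24, 24, 24
Third differences constant at 24.
234 + 24 = 258;  1248 + 258 = 1506;  4839 + 1506 = 6345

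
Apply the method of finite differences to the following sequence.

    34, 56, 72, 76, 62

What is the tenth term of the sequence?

-488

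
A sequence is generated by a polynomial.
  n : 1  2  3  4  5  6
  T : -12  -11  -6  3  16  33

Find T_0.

D1: 1  5  9  13  17
D2: 4  4  4  4
The second differences are constant at 4.
Work back: 1 − 4 = -3;  -12 + 3 = -9

-9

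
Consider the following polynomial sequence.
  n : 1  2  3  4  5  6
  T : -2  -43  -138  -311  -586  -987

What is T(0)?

9

D1: -41, -95, -173, -275, -401
D2: -54, -78, -102, -126
D3: -24, -24, -24
The third differences are constant at -24.
Work back: -54 + 24 = -30;  -41 + 30 = -11;  -2 + 11 = 9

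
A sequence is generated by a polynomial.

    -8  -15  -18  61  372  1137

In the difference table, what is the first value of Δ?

-7

D1: -7, -3, 79, 311, 765
D2: 4, 82, 232, 454
D3: 78, 150, 222
D4: 72, 72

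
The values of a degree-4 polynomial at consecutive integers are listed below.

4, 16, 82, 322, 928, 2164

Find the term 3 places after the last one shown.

D1: 12, 66, 240, 606, 1236
D2: 54, 174, 366, 630
D3: 120, 192, 264
D4: 72, 72
The fourth differences are constant (72).
264 + 72 = 336;  630 + 336 = 966;  1236 + 966 = 2202;  2164 + 2202 = 4366
336 + 72 = 408;  966 + 408 = 1374;  2202 + 1374 = 3576;  4366 + 3576 = 7942
408 + 72 = 480;  1374 + 480 = 1854;  3576 + 1854 = 5430;  7942 + 5430 = 13372

13372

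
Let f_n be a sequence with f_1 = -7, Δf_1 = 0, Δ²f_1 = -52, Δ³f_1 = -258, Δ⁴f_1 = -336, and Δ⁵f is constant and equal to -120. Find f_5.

-1687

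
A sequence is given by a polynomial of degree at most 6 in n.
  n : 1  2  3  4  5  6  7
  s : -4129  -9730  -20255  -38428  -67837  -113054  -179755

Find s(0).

-1472

-5601, -10525, -18173, -29409, -45217, -66701
-4924, -7648, -11236, -15808, -21484
-2724, -3588, -4572, -5676
-864, -984, -1104
-120, -120
The fifth differences are constant at -120.
Work back: -864 + 120 = -744;  -2724 + 744 = -1980;  -4924 + 1980 = -2944;  -5601 + 2944 = -2657;  -4129 + 2657 = -1472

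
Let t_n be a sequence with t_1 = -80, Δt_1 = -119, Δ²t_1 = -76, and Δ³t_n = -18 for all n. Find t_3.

Build the table forward from the leading diagonal:
Third differences: -18, -18, -18
Second differences: -76, -94, -112
First differences: -119, -195, -289
t: -80, -199, -394

-394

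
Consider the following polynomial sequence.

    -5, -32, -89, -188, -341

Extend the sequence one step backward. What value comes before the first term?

4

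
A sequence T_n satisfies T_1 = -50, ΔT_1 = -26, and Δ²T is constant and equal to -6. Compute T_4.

Build the table forward from the leading diagonal:
Δ²: -6  -6  -6  -6
Δ: -26  -32  -38  -44
T: -50  -76  -108  -146

-146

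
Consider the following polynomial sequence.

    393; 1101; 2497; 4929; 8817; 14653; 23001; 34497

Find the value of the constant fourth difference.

Δ: 708, 1396, 2432, 3888, 5836, 8348, 11496
Δ²: 688, 1036, 1456, 1948, 2512, 3148
Δ³: 348, 420, 492, 564, 636
Δ⁴: 72, 72, 72, 72

72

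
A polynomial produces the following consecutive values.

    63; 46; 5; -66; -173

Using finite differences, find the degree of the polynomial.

Δ: -17, -41, -71, -107
Δ²: -24, -30, -36
Δ³: -6, -6
The third differences are constant, so the polynomial has degree 3.

3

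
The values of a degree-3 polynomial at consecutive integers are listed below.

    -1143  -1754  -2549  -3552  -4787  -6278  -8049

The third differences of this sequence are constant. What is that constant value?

-24

D1: -611, -795, -1003, -1235, -1491, -1771
D2: -184, -208, -232, -256, -280
D3: -24, -24, -24, -24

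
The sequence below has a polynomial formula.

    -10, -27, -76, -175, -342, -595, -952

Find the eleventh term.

-3780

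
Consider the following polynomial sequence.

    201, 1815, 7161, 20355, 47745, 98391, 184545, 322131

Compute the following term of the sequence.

531225

First differences: 1614, 5346, 13194, 27390, 50646, 86154, 137586
Second differences: 3732, 7848, 14196, 23256, 35508, 51432
Third differences: 4116, 6348, 9060, 12252, 15924
Fourth differences: 2232, 2712, 3192, 3672
Fifth differences: 480, 480, 480
Constant fifth difference = 480, so extend:
3672 + 480 = 4152;  15924 + 4152 = 20076;  51432 + 20076 = 71508;  137586 + 71508 = 209094;  322131 + 209094 = 531225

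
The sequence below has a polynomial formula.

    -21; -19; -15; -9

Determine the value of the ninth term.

51

Δ: 2, 4, 6
Δ²: 2, 2
Constant second difference = 2, so extend:
6 + 2 = 8;  -9 + 8 = -1
8 + 2 = 10;  -1 + 10 = 9
10 + 2 = 12;  9 + 12 = 21
12 + 2 = 14;  21 + 14 = 35
14 + 2 = 16;  35 + 16 = 51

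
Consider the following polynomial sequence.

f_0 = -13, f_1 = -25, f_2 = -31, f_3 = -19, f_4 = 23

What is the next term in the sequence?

-12  -6  12  42
6  18  30
12  12
The third differences are constant (12).
30 + 12 = 42;  42 + 42 = 84;  23 + 84 = 107

107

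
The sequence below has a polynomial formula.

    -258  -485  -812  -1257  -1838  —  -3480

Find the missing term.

-2573

Using the first 5 terms:
-227  -327  -445  -581
-100  -118  -136
-18  -18
Constant third difference = -18.
Extend forward: -136 − 18 = -154;  -581 − 154 = -735;  -1838 − 735 = -2573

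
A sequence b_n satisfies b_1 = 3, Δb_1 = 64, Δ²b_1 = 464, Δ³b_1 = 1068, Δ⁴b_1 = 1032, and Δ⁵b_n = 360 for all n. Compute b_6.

Build the table forward from the leading diagonal:
Fifth differences: 360, 360, 360, 360, 360, 360
Fourth differences: 1032, 1392, 1752, 2112, 2472, 2832
Third differences: 1068, 2100, 3492, 5244, 7356, 9828
Second differences: 464, 1532, 3632, 7124, 12368, 19724
First differences: 64, 528, 2060, 5692, 12816, 25184
b: 3, 67, 595, 2655, 8347, 21163

21163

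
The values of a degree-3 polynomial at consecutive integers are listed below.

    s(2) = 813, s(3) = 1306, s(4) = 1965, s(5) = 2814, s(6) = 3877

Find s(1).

462

493  659  849  1063
166  190  214
24  24
The third differences are constant at 24.
Work back: 166 − 24 = 142;  493 − 142 = 351;  813 − 351 = 462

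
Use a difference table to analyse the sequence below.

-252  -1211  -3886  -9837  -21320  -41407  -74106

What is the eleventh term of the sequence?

-959, -2675, -5951, -11483, -20087, -32699
-1716, -3276, -5532, -8604, -12612
-1560, -2256, -3072, -4008
-696, -816, -936
-120, -120
The fifth differences are constant (-120).
-936 − 120 = -1056;  -4008 − 1056 = -5064;  -12612 − 5064 = -17676;  -32699 − 17676 = -50375;  -74106 − 50375 = -124481
-1056 − 120 = -1176;  -5064 − 1176 = -6240;  -17676 − 6240 = -23916;  -50375 − 23916 = -74291;  -124481 − 74291 = -198772
-1176 − 120 = -1296;  -6240 − 1296 = -7536;  -23916 − 7536 = -31452;  -74291 − 31452 = -105743;  -198772 − 105743 = -304515
-1296 − 120 = -1416;  -7536 − 1416 = -8952;  -31452 − 8952 = -40404;  -105743 − 40404 = -146147;  -304515 − 146147 = -450662

-450662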